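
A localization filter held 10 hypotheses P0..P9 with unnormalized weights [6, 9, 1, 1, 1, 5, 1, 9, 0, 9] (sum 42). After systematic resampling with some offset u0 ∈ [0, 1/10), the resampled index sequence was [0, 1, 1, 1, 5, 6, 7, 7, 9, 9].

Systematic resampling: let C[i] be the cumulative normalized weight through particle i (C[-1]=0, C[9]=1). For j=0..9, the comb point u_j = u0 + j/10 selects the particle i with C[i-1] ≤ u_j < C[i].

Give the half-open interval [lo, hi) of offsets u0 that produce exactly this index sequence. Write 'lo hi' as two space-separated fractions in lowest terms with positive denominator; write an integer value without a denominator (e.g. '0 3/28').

1/21 2/35

C = [1/7, 5/14, 8/21, 17/42, 3/7, 23/42, 4/7, 11/14, 11/14, 1]
j=0 picked index 0: u0 ∈ [0, 1/7)
j=1 picked index 1: u0 ∈ [3/70, 9/35)
j=2 picked index 1: u0 ∈ [-2/35, 11/70)
j=3 picked index 1: u0 ∈ [-11/70, 2/35)
j=4 picked index 5: u0 ∈ [1/35, 31/210)
j=5 picked index 6: u0 ∈ [1/21, 1/14)
j=6 picked index 7: u0 ∈ [-1/35, 13/70)
j=7 picked index 7: u0 ∈ [-9/70, 3/35)
j=8 picked index 9: u0 ∈ [-1/70, 1/5)
j=9 picked index 9: u0 ∈ [-4/35, 1/10)
intersection: [1/21, 2/35)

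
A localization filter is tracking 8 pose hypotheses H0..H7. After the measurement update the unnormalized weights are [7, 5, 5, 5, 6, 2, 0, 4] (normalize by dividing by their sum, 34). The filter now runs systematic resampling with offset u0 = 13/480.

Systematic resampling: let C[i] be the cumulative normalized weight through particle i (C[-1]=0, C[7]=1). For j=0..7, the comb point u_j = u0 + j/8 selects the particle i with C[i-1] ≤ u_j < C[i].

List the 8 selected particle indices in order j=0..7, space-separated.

C = [7/34, 6/17, 1/2, 11/17, 14/17, 15/17, 15/17, 1]
j=0: u_0=13/480 ∈ [0, 7/34) → index 0
j=1: u_1=73/480 ∈ [0, 7/34) → index 0
j=2: u_2=133/480 ∈ [7/34, 6/17) → index 1
j=3: u_3=193/480 ∈ [6/17, 1/2) → index 2
j=4: u_4=253/480 ∈ [1/2, 11/17) → index 3
j=5: u_5=313/480 ∈ [11/17, 14/17) → index 4
j=6: u_6=373/480 ∈ [11/17, 14/17) → index 4
j=7: u_7=433/480 ∈ [15/17, 1) → index 7

0 0 1 2 3 4 4 7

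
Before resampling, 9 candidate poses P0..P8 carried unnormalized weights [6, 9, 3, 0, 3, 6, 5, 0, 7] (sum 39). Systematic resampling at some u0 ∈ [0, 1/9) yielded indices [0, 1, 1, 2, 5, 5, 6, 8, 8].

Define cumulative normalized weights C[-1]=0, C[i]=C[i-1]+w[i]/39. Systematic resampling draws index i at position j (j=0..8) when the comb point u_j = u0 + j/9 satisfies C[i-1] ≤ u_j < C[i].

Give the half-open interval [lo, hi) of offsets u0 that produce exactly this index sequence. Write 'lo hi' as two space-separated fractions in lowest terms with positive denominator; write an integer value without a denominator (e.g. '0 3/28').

C = [2/13, 5/13, 6/13, 6/13, 7/13, 9/13, 32/39, 32/39, 1]
j=0 picked index 0: u0 ∈ [0, 2/13)
j=1 picked index 1: u0 ∈ [5/117, 32/117)
j=2 picked index 1: u0 ∈ [-8/117, 19/117)
j=3 picked index 2: u0 ∈ [2/39, 5/39)
j=4 picked index 5: u0 ∈ [11/117, 29/117)
j=5 picked index 5: u0 ∈ [-2/117, 16/117)
j=6 picked index 6: u0 ∈ [1/39, 2/13)
j=7 picked index 8: u0 ∈ [5/117, 2/9)
j=8 picked index 8: u0 ∈ [-8/117, 1/9)
intersection: [11/117, 1/9)

11/117 1/9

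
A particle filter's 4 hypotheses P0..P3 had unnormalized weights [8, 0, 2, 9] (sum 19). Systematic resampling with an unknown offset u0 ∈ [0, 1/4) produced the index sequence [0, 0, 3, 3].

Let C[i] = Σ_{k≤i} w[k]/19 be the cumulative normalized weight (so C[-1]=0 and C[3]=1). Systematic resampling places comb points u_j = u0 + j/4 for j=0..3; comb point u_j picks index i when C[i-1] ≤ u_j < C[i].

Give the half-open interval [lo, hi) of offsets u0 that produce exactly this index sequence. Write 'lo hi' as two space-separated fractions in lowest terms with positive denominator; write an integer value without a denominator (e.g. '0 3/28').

C = [8/19, 8/19, 10/19, 1]
j=0 picked index 0: u0 ∈ [0, 8/19)
j=1 picked index 0: u0 ∈ [-1/4, 13/76)
j=2 picked index 3: u0 ∈ [1/38, 1/2)
j=3 picked index 3: u0 ∈ [-17/76, 1/4)
intersection: [1/38, 13/76)

1/38 13/76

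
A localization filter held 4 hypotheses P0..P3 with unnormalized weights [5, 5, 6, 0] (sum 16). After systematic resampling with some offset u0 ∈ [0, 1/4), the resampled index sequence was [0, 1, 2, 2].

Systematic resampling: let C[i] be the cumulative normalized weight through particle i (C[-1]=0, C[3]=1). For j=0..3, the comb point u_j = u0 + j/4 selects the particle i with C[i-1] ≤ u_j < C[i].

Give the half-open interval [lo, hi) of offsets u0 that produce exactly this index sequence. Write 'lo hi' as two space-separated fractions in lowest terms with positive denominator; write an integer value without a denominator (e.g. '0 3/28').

C = [5/16, 5/8, 1, 1]
j=0 picked index 0: u0 ∈ [0, 5/16)
j=1 picked index 1: u0 ∈ [1/16, 3/8)
j=2 picked index 2: u0 ∈ [1/8, 1/2)
j=3 picked index 2: u0 ∈ [-1/8, 1/4)
intersection: [1/8, 1/4)

1/8 1/4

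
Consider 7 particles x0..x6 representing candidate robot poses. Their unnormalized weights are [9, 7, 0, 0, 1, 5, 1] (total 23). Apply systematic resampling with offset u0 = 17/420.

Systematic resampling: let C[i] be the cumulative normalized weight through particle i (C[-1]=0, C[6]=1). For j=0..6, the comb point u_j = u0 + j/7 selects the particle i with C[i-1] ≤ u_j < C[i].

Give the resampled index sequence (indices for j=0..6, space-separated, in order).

C = [9/23, 16/23, 16/23, 16/23, 17/23, 22/23, 1]
j=0: u_0=17/420 ∈ [0, 9/23) → index 0
j=1: u_1=11/60 ∈ [0, 9/23) → index 0
j=2: u_2=137/420 ∈ [0, 9/23) → index 0
j=3: u_3=197/420 ∈ [9/23, 16/23) → index 1
j=4: u_4=257/420 ∈ [9/23, 16/23) → index 1
j=5: u_5=317/420 ∈ [17/23, 22/23) → index 5
j=6: u_6=377/420 ∈ [17/23, 22/23) → index 5

0 0 0 1 1 5 5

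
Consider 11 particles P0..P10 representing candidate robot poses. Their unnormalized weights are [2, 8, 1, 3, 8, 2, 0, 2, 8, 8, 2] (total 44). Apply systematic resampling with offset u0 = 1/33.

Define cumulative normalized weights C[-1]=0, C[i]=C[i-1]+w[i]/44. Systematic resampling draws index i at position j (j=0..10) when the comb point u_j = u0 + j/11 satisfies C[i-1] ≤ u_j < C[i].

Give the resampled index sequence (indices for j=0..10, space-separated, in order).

0 1 1 3 4 4 7 8 8 9 9

C = [1/22, 5/22, 1/4, 7/22, 1/2, 6/11, 6/11, 13/22, 17/22, 21/22, 1]
j=0: u_0=1/33 ∈ [0, 1/22) → index 0
j=1: u_1=4/33 ∈ [1/22, 5/22) → index 1
j=2: u_2=7/33 ∈ [1/22, 5/22) → index 1
j=3: u_3=10/33 ∈ [1/4, 7/22) → index 3
j=4: u_4=13/33 ∈ [7/22, 1/2) → index 4
j=5: u_5=16/33 ∈ [7/22, 1/2) → index 4
j=6: u_6=19/33 ∈ [6/11, 13/22) → index 7
j=7: u_7=2/3 ∈ [13/22, 17/22) → index 8
j=8: u_8=25/33 ∈ [13/22, 17/22) → index 8
j=9: u_9=28/33 ∈ [17/22, 21/22) → index 9
j=10: u_10=31/33 ∈ [17/22, 21/22) → index 9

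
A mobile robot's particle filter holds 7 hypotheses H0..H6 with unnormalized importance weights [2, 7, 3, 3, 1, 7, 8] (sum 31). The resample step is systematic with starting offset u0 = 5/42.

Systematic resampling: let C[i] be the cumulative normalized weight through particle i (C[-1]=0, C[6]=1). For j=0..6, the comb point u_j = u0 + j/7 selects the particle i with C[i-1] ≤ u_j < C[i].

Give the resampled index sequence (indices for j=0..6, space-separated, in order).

1 1 3 5 5 6 6

C = [2/31, 9/31, 12/31, 15/31, 16/31, 23/31, 1]
j=0: u_0=5/42 ∈ [2/31, 9/31) → index 1
j=1: u_1=11/42 ∈ [2/31, 9/31) → index 1
j=2: u_2=17/42 ∈ [12/31, 15/31) → index 3
j=3: u_3=23/42 ∈ [16/31, 23/31) → index 5
j=4: u_4=29/42 ∈ [16/31, 23/31) → index 5
j=5: u_5=5/6 ∈ [23/31, 1) → index 6
j=6: u_6=41/42 ∈ [23/31, 1) → index 6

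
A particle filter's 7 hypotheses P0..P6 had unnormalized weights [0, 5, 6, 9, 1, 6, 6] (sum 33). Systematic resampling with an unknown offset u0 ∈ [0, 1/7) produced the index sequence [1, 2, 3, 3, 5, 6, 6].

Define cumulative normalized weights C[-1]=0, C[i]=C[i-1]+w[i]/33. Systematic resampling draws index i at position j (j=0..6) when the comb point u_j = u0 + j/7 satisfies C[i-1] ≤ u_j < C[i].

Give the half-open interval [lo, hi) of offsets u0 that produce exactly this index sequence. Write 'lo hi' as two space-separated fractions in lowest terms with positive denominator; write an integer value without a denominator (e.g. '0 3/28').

8/77 1/7

C = [0, 5/33, 1/3, 20/33, 7/11, 9/11, 1]
j=0 picked index 1: u0 ∈ [0, 5/33)
j=1 picked index 2: u0 ∈ [2/231, 4/21)
j=2 picked index 3: u0 ∈ [1/21, 74/231)
j=3 picked index 3: u0 ∈ [-2/21, 41/231)
j=4 picked index 5: u0 ∈ [5/77, 19/77)
j=5 picked index 6: u0 ∈ [8/77, 2/7)
j=6 picked index 6: u0 ∈ [-3/77, 1/7)
intersection: [8/77, 1/7)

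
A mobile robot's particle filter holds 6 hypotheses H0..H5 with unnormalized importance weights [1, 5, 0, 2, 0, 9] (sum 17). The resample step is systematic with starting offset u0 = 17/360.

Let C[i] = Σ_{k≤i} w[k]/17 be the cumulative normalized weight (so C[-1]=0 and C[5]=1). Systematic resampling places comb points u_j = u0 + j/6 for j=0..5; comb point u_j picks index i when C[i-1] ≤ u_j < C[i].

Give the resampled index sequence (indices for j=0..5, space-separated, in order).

0 1 3 5 5 5

C = [1/17, 6/17, 6/17, 8/17, 8/17, 1]
j=0: u_0=17/360 ∈ [0, 1/17) → index 0
j=1: u_1=77/360 ∈ [1/17, 6/17) → index 1
j=2: u_2=137/360 ∈ [6/17, 8/17) → index 3
j=3: u_3=197/360 ∈ [8/17, 1) → index 5
j=4: u_4=257/360 ∈ [8/17, 1) → index 5
j=5: u_5=317/360 ∈ [8/17, 1) → index 5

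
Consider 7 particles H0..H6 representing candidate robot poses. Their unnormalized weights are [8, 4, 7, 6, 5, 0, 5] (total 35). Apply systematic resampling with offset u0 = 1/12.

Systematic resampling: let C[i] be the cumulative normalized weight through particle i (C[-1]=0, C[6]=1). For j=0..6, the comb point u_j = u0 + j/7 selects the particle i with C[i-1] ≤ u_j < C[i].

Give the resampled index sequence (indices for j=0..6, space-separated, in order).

0 0 2 2 3 4 6

C = [8/35, 12/35, 19/35, 5/7, 6/7, 6/7, 1]
j=0: u_0=1/12 ∈ [0, 8/35) → index 0
j=1: u_1=19/84 ∈ [0, 8/35) → index 0
j=2: u_2=31/84 ∈ [12/35, 19/35) → index 2
j=3: u_3=43/84 ∈ [12/35, 19/35) → index 2
j=4: u_4=55/84 ∈ [19/35, 5/7) → index 3
j=5: u_5=67/84 ∈ [5/7, 6/7) → index 4
j=6: u_6=79/84 ∈ [6/7, 1) → index 6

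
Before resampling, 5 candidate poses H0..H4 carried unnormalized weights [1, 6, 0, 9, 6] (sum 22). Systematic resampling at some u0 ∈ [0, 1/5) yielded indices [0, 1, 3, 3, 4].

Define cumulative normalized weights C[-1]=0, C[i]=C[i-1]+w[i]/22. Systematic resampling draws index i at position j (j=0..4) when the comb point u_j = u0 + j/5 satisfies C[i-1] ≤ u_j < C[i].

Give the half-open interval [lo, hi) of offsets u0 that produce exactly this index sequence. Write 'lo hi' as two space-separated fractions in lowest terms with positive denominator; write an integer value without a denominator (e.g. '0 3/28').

0 1/22

C = [1/22, 7/22, 7/22, 8/11, 1]
j=0 picked index 0: u0 ∈ [0, 1/22)
j=1 picked index 1: u0 ∈ [-17/110, 13/110)
j=2 picked index 3: u0 ∈ [-9/110, 18/55)
j=3 picked index 3: u0 ∈ [-31/110, 7/55)
j=4 picked index 4: u0 ∈ [-4/55, 1/5)
intersection: [0, 1/22)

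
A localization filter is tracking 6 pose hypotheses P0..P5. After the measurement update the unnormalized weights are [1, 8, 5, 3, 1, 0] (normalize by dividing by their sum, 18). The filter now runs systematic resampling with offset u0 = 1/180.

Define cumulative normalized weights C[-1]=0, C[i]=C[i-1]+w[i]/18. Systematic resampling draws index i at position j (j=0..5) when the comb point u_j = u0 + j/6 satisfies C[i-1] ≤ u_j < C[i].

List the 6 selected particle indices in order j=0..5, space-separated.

C = [1/18, 1/2, 7/9, 17/18, 1, 1]
j=0: u_0=1/180 ∈ [0, 1/18) → index 0
j=1: u_1=31/180 ∈ [1/18, 1/2) → index 1
j=2: u_2=61/180 ∈ [1/18, 1/2) → index 1
j=3: u_3=91/180 ∈ [1/2, 7/9) → index 2
j=4: u_4=121/180 ∈ [1/2, 7/9) → index 2
j=5: u_5=151/180 ∈ [7/9, 17/18) → index 3

0 1 1 2 2 3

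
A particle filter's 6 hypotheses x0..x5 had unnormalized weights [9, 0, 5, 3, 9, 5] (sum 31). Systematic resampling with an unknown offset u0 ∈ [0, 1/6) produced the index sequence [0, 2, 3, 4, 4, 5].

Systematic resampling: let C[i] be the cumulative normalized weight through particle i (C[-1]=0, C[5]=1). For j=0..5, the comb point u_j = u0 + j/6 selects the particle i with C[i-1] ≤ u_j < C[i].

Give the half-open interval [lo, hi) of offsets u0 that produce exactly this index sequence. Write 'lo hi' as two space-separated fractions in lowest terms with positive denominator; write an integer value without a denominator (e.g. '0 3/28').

23/186 1/6

C = [9/31, 9/31, 14/31, 17/31, 26/31, 1]
j=0 picked index 0: u0 ∈ [0, 9/31)
j=1 picked index 2: u0 ∈ [23/186, 53/186)
j=2 picked index 3: u0 ∈ [11/93, 20/93)
j=3 picked index 4: u0 ∈ [3/62, 21/62)
j=4 picked index 4: u0 ∈ [-11/93, 16/93)
j=5 picked index 5: u0 ∈ [1/186, 1/6)
intersection: [23/186, 1/6)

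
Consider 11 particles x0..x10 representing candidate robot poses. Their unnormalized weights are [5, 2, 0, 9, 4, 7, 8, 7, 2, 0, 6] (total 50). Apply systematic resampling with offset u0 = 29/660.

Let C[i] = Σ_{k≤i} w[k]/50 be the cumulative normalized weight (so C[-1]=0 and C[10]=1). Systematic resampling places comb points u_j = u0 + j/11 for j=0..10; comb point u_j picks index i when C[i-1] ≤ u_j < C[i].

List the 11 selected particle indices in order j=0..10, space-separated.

0 1 3 3 5 5 6 6 7 8 10

C = [1/10, 7/50, 7/50, 8/25, 2/5, 27/50, 7/10, 21/25, 22/25, 22/25, 1]
j=0: u_0=29/660 ∈ [0, 1/10) → index 0
j=1: u_1=89/660 ∈ [1/10, 7/50) → index 1
j=2: u_2=149/660 ∈ [7/50, 8/25) → index 3
j=3: u_3=19/60 ∈ [7/50, 8/25) → index 3
j=4: u_4=269/660 ∈ [2/5, 27/50) → index 5
j=5: u_5=329/660 ∈ [2/5, 27/50) → index 5
j=6: u_6=389/660 ∈ [27/50, 7/10) → index 6
j=7: u_7=449/660 ∈ [27/50, 7/10) → index 6
j=8: u_8=509/660 ∈ [7/10, 21/25) → index 7
j=9: u_9=569/660 ∈ [21/25, 22/25) → index 8
j=10: u_10=629/660 ∈ [22/25, 1) → index 10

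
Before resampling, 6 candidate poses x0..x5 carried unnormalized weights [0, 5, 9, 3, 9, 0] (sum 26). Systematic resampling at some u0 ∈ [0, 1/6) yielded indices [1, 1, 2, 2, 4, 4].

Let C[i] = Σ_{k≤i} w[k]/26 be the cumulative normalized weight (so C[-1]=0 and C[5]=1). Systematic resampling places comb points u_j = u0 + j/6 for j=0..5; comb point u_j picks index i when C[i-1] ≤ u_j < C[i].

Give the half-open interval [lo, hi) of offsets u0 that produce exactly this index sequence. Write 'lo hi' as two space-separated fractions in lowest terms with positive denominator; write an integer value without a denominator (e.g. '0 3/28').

C = [0, 5/26, 7/13, 17/26, 1, 1]
j=0 picked index 1: u0 ∈ [0, 5/26)
j=1 picked index 1: u0 ∈ [-1/6, 1/39)
j=2 picked index 2: u0 ∈ [-11/78, 8/39)
j=3 picked index 2: u0 ∈ [-4/13, 1/26)
j=4 picked index 4: u0 ∈ [-1/78, 1/3)
j=5 picked index 4: u0 ∈ [-7/39, 1/6)
intersection: [0, 1/39)

0 1/39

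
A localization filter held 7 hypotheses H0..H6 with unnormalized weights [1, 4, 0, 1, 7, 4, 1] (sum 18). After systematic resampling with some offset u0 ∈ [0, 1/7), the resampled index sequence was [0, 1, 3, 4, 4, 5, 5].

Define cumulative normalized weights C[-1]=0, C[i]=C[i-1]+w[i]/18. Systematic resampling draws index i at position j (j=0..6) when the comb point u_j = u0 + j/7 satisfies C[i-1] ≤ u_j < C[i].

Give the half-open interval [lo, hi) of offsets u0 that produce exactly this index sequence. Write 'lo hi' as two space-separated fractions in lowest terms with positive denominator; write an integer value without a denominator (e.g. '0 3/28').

C = [1/18, 5/18, 5/18, 1/3, 13/18, 17/18, 1]
j=0 picked index 0: u0 ∈ [0, 1/18)
j=1 picked index 1: u0 ∈ [-11/126, 17/126)
j=2 picked index 3: u0 ∈ [-1/126, 1/21)
j=3 picked index 4: u0 ∈ [-2/21, 37/126)
j=4 picked index 4: u0 ∈ [-5/21, 19/126)
j=5 picked index 5: u0 ∈ [1/126, 29/126)
j=6 picked index 5: u0 ∈ [-17/126, 11/126)
intersection: [1/126, 1/21)

1/126 1/21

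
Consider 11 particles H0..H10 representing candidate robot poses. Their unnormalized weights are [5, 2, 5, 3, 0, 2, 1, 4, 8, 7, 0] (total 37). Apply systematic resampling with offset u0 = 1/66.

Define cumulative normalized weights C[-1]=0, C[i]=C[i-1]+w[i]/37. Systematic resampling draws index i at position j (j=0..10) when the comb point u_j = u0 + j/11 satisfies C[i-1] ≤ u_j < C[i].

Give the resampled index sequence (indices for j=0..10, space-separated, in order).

0 0 2 2 3 6 7 8 8 9 9

C = [5/37, 7/37, 12/37, 15/37, 15/37, 17/37, 18/37, 22/37, 30/37, 1, 1]
j=0: u_0=1/66 ∈ [0, 5/37) → index 0
j=1: u_1=7/66 ∈ [0, 5/37) → index 0
j=2: u_2=13/66 ∈ [7/37, 12/37) → index 2
j=3: u_3=19/66 ∈ [7/37, 12/37) → index 2
j=4: u_4=25/66 ∈ [12/37, 15/37) → index 3
j=5: u_5=31/66 ∈ [17/37, 18/37) → index 6
j=6: u_6=37/66 ∈ [18/37, 22/37) → index 7
j=7: u_7=43/66 ∈ [22/37, 30/37) → index 8
j=8: u_8=49/66 ∈ [22/37, 30/37) → index 8
j=9: u_9=5/6 ∈ [30/37, 1) → index 9
j=10: u_10=61/66 ∈ [30/37, 1) → index 9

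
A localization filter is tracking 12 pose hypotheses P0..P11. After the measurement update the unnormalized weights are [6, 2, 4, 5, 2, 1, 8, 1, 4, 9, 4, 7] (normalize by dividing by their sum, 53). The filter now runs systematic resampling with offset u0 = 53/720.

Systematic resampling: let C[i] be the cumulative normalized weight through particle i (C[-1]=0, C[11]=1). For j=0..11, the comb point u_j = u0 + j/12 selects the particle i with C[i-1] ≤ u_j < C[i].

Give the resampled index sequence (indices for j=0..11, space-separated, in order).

0 2 3 4 6 6 8 9 9 10 11 11

C = [6/53, 8/53, 12/53, 17/53, 19/53, 20/53, 28/53, 29/53, 33/53, 42/53, 46/53, 1]
j=0: u_0=53/720 ∈ [0, 6/53) → index 0
j=1: u_1=113/720 ∈ [8/53, 12/53) → index 2
j=2: u_2=173/720 ∈ [12/53, 17/53) → index 3
j=3: u_3=233/720 ∈ [17/53, 19/53) → index 4
j=4: u_4=293/720 ∈ [20/53, 28/53) → index 6
j=5: u_5=353/720 ∈ [20/53, 28/53) → index 6
j=6: u_6=413/720 ∈ [29/53, 33/53) → index 8
j=7: u_7=473/720 ∈ [33/53, 42/53) → index 9
j=8: u_8=533/720 ∈ [33/53, 42/53) → index 9
j=9: u_9=593/720 ∈ [42/53, 46/53) → index 10
j=10: u_10=653/720 ∈ [46/53, 1) → index 11
j=11: u_11=713/720 ∈ [46/53, 1) → index 11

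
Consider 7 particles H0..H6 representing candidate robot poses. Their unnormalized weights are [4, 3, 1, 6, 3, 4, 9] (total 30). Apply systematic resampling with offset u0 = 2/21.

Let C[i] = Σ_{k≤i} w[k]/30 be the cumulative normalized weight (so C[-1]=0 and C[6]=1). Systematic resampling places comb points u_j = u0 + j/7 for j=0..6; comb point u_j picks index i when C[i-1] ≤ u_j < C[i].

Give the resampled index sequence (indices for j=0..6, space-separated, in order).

0 2 3 4 5 6 6

C = [2/15, 7/30, 4/15, 7/15, 17/30, 7/10, 1]
j=0: u_0=2/21 ∈ [0, 2/15) → index 0
j=1: u_1=5/21 ∈ [7/30, 4/15) → index 2
j=2: u_2=8/21 ∈ [4/15, 7/15) → index 3
j=3: u_3=11/21 ∈ [7/15, 17/30) → index 4
j=4: u_4=2/3 ∈ [17/30, 7/10) → index 5
j=5: u_5=17/21 ∈ [7/10, 1) → index 6
j=6: u_6=20/21 ∈ [7/10, 1) → index 6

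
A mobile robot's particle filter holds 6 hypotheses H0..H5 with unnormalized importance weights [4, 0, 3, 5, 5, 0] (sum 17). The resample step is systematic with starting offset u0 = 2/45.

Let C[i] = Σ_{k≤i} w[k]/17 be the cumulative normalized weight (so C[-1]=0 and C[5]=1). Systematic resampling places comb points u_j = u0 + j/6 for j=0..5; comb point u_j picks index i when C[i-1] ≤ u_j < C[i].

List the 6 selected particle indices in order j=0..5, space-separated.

C = [4/17, 4/17, 7/17, 12/17, 1, 1]
j=0: u_0=2/45 ∈ [0, 4/17) → index 0
j=1: u_1=19/90 ∈ [0, 4/17) → index 0
j=2: u_2=17/45 ∈ [4/17, 7/17) → index 2
j=3: u_3=49/90 ∈ [7/17, 12/17) → index 3
j=4: u_4=32/45 ∈ [12/17, 1) → index 4
j=5: u_5=79/90 ∈ [12/17, 1) → index 4

0 0 2 3 4 4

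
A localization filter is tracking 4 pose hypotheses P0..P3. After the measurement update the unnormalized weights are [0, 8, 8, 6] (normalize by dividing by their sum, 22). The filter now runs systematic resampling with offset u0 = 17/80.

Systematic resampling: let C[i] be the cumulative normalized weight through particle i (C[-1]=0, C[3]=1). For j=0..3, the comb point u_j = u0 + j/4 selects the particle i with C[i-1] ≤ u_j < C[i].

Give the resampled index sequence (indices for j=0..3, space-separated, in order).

1 2 2 3

C = [0, 4/11, 8/11, 1]
j=0: u_0=17/80 ∈ [0, 4/11) → index 1
j=1: u_1=37/80 ∈ [4/11, 8/11) → index 2
j=2: u_2=57/80 ∈ [4/11, 8/11) → index 2
j=3: u_3=77/80 ∈ [8/11, 1) → index 3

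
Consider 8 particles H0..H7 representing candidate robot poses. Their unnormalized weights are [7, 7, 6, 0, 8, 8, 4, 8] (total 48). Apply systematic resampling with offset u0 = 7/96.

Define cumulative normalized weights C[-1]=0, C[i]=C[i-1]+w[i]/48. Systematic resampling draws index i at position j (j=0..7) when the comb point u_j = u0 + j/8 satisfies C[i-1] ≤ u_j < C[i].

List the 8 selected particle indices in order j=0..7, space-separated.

C = [7/48, 7/24, 5/12, 5/12, 7/12, 3/4, 5/6, 1]
j=0: u_0=7/96 ∈ [0, 7/48) → index 0
j=1: u_1=19/96 ∈ [7/48, 7/24) → index 1
j=2: u_2=31/96 ∈ [7/24, 5/12) → index 2
j=3: u_3=43/96 ∈ [5/12, 7/12) → index 4
j=4: u_4=55/96 ∈ [5/12, 7/12) → index 4
j=5: u_5=67/96 ∈ [7/12, 3/4) → index 5
j=6: u_6=79/96 ∈ [3/4, 5/6) → index 6
j=7: u_7=91/96 ∈ [5/6, 1) → index 7

0 1 2 4 4 5 6 7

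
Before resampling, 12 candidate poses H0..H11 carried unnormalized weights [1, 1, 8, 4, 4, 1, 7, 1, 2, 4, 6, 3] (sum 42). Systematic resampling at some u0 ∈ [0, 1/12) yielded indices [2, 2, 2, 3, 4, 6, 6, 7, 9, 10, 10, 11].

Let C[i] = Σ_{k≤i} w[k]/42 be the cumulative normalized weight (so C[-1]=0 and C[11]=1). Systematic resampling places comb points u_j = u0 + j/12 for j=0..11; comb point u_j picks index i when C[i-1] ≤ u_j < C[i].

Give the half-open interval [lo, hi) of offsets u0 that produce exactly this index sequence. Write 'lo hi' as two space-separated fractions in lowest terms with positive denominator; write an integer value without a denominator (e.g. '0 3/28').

1/21 5/84

C = [1/42, 1/21, 5/21, 1/3, 3/7, 19/42, 13/21, 9/14, 29/42, 11/14, 13/14, 1]
j=0 picked index 2: u0 ∈ [1/21, 5/21)
j=1 picked index 2: u0 ∈ [-1/28, 13/84)
j=2 picked index 2: u0 ∈ [-5/42, 1/14)
j=3 picked index 3: u0 ∈ [-1/84, 1/12)
j=4 picked index 4: u0 ∈ [0, 2/21)
j=5 picked index 6: u0 ∈ [1/28, 17/84)
j=6 picked index 6: u0 ∈ [-1/21, 5/42)
j=7 picked index 7: u0 ∈ [1/28, 5/84)
j=8 picked index 9: u0 ∈ [1/42, 5/42)
j=9 picked index 10: u0 ∈ [1/28, 5/28)
j=10 picked index 10: u0 ∈ [-1/21, 2/21)
j=11 picked index 11: u0 ∈ [1/84, 1/12)
intersection: [1/21, 5/84)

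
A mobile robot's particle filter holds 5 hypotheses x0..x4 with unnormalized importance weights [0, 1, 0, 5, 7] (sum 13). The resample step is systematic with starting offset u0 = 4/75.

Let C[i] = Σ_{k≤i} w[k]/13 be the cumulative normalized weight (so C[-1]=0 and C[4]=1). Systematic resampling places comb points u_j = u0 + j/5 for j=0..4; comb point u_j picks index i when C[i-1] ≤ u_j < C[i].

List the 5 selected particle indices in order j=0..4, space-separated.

1 3 3 4 4

C = [0, 1/13, 1/13, 6/13, 1]
j=0: u_0=4/75 ∈ [0, 1/13) → index 1
j=1: u_1=19/75 ∈ [1/13, 6/13) → index 3
j=2: u_2=34/75 ∈ [1/13, 6/13) → index 3
j=3: u_3=49/75 ∈ [6/13, 1) → index 4
j=4: u_4=64/75 ∈ [6/13, 1) → index 4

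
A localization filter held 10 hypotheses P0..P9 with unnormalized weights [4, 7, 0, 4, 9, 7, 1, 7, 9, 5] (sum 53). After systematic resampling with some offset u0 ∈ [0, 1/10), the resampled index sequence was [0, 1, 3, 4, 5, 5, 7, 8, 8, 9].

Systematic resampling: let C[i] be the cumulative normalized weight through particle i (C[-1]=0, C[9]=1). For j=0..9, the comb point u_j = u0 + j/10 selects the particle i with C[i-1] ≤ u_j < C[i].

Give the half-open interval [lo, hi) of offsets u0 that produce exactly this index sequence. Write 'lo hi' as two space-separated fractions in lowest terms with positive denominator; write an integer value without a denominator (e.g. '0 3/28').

C = [4/53, 11/53, 11/53, 15/53, 24/53, 31/53, 32/53, 39/53, 48/53, 1]
j=0 picked index 0: u0 ∈ [0, 4/53)
j=1 picked index 1: u0 ∈ [-13/530, 57/530)
j=2 picked index 3: u0 ∈ [2/265, 22/265)
j=3 picked index 4: u0 ∈ [-9/530, 81/530)
j=4 picked index 5: u0 ∈ [14/265, 49/265)
j=5 picked index 5: u0 ∈ [-5/106, 9/106)
j=6 picked index 7: u0 ∈ [1/265, 36/265)
j=7 picked index 8: u0 ∈ [19/530, 109/530)
j=8 picked index 8: u0 ∈ [-17/265, 28/265)
j=9 picked index 9: u0 ∈ [3/530, 1/10)
intersection: [14/265, 4/53)

14/265 4/53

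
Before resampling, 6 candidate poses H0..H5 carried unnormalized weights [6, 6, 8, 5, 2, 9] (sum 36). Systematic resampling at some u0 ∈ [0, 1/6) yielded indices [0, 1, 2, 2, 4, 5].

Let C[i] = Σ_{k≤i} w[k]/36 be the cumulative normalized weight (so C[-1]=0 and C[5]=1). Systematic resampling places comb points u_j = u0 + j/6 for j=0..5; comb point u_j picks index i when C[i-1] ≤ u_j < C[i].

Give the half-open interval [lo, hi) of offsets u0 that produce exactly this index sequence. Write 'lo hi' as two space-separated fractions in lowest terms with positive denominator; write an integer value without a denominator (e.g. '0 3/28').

1/36 1/18

C = [1/6, 1/3, 5/9, 25/36, 3/4, 1]
j=0 picked index 0: u0 ∈ [0, 1/6)
j=1 picked index 1: u0 ∈ [0, 1/6)
j=2 picked index 2: u0 ∈ [0, 2/9)
j=3 picked index 2: u0 ∈ [-1/6, 1/18)
j=4 picked index 4: u0 ∈ [1/36, 1/12)
j=5 picked index 5: u0 ∈ [-1/12, 1/6)
intersection: [1/36, 1/18)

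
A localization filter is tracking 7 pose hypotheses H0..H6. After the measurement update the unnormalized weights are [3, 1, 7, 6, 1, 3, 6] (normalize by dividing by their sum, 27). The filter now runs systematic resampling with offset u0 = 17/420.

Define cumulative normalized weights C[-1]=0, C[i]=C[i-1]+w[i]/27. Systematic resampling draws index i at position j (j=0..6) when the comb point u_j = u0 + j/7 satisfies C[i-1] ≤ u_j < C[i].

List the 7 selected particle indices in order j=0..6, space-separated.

0 2 2 3 3 5 6

C = [1/9, 4/27, 11/27, 17/27, 2/3, 7/9, 1]
j=0: u_0=17/420 ∈ [0, 1/9) → index 0
j=1: u_1=11/60 ∈ [4/27, 11/27) → index 2
j=2: u_2=137/420 ∈ [4/27, 11/27) → index 2
j=3: u_3=197/420 ∈ [11/27, 17/27) → index 3
j=4: u_4=257/420 ∈ [11/27, 17/27) → index 3
j=5: u_5=317/420 ∈ [2/3, 7/9) → index 5
j=6: u_6=377/420 ∈ [7/9, 1) → index 6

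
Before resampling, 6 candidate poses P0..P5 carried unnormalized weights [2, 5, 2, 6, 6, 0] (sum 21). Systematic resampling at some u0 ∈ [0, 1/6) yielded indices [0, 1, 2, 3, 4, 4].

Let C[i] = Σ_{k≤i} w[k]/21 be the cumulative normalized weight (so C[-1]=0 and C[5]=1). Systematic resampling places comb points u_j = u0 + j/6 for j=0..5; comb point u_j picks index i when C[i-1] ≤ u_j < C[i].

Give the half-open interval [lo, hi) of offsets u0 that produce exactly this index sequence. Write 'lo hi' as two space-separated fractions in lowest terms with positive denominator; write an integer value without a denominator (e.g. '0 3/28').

1/21 2/21

C = [2/21, 1/3, 3/7, 5/7, 1, 1]
j=0 picked index 0: u0 ∈ [0, 2/21)
j=1 picked index 1: u0 ∈ [-1/14, 1/6)
j=2 picked index 2: u0 ∈ [0, 2/21)
j=3 picked index 3: u0 ∈ [-1/14, 3/14)
j=4 picked index 4: u0 ∈ [1/21, 1/3)
j=5 picked index 4: u0 ∈ [-5/42, 1/6)
intersection: [1/21, 2/21)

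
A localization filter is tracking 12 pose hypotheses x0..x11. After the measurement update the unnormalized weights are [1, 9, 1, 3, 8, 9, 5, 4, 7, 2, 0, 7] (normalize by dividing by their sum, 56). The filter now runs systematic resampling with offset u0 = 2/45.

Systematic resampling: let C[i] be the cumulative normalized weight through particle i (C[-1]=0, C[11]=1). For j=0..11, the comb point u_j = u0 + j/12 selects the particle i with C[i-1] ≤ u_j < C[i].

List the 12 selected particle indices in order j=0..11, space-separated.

1 1 3 4 4 5 5 6 7 8 11 11

C = [1/56, 5/28, 11/56, 1/4, 11/28, 31/56, 9/14, 5/7, 47/56, 7/8, 7/8, 1]
j=0: u_0=2/45 ∈ [1/56, 5/28) → index 1
j=1: u_1=23/180 ∈ [1/56, 5/28) → index 1
j=2: u_2=19/90 ∈ [11/56, 1/4) → index 3
j=3: u_3=53/180 ∈ [1/4, 11/28) → index 4
j=4: u_4=17/45 ∈ [1/4, 11/28) → index 4
j=5: u_5=83/180 ∈ [11/28, 31/56) → index 5
j=6: u_6=49/90 ∈ [11/28, 31/56) → index 5
j=7: u_7=113/180 ∈ [31/56, 9/14) → index 6
j=8: u_8=32/45 ∈ [9/14, 5/7) → index 7
j=9: u_9=143/180 ∈ [5/7, 47/56) → index 8
j=10: u_10=79/90 ∈ [7/8, 1) → index 11
j=11: u_11=173/180 ∈ [7/8, 1) → index 11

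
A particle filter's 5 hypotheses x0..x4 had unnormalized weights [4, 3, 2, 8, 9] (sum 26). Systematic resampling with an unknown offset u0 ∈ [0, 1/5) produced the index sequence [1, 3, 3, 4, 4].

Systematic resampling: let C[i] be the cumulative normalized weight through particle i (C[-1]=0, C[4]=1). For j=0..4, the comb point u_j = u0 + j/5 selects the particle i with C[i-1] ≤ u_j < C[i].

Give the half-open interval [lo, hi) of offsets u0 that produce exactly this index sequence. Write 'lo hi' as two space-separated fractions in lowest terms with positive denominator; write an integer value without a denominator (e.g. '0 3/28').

C = [2/13, 7/26, 9/26, 17/26, 1]
j=0 picked index 1: u0 ∈ [2/13, 7/26)
j=1 picked index 3: u0 ∈ [19/130, 59/130)
j=2 picked index 3: u0 ∈ [-7/130, 33/130)
j=3 picked index 4: u0 ∈ [7/130, 2/5)
j=4 picked index 4: u0 ∈ [-19/130, 1/5)
intersection: [2/13, 1/5)

2/13 1/5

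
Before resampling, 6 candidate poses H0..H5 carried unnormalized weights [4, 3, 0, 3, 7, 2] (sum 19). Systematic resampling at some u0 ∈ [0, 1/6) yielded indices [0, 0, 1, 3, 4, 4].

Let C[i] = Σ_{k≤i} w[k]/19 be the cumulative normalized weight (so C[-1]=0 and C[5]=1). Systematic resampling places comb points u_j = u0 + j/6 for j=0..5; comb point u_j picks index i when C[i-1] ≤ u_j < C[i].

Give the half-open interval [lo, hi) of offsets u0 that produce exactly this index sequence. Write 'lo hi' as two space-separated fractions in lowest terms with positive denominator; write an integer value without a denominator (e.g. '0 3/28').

0 1/38

C = [4/19, 7/19, 7/19, 10/19, 17/19, 1]
j=0 picked index 0: u0 ∈ [0, 4/19)
j=1 picked index 0: u0 ∈ [-1/6, 5/114)
j=2 picked index 1: u0 ∈ [-7/57, 2/57)
j=3 picked index 3: u0 ∈ [-5/38, 1/38)
j=4 picked index 4: u0 ∈ [-8/57, 13/57)
j=5 picked index 4: u0 ∈ [-35/114, 7/114)
intersection: [0, 1/38)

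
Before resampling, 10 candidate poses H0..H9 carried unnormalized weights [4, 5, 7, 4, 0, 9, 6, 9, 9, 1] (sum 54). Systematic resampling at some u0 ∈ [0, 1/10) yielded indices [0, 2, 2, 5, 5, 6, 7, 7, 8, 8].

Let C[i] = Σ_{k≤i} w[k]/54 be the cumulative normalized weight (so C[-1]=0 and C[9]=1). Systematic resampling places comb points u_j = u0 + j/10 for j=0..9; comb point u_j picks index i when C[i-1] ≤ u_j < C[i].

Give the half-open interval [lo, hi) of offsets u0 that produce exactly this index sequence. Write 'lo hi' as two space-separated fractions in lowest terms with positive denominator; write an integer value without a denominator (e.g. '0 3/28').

C = [2/27, 1/6, 8/27, 10/27, 10/27, 29/54, 35/54, 22/27, 53/54, 1]
j=0 picked index 0: u0 ∈ [0, 2/27)
j=1 picked index 2: u0 ∈ [1/15, 53/270)
j=2 picked index 2: u0 ∈ [-1/30, 13/135)
j=3 picked index 5: u0 ∈ [19/270, 32/135)
j=4 picked index 5: u0 ∈ [-4/135, 37/270)
j=5 picked index 6: u0 ∈ [1/27, 4/27)
j=6 picked index 7: u0 ∈ [13/270, 29/135)
j=7 picked index 7: u0 ∈ [-7/135, 31/270)
j=8 picked index 8: u0 ∈ [2/135, 49/270)
j=9 picked index 8: u0 ∈ [-23/270, 11/135)
intersection: [19/270, 2/27)

19/270 2/27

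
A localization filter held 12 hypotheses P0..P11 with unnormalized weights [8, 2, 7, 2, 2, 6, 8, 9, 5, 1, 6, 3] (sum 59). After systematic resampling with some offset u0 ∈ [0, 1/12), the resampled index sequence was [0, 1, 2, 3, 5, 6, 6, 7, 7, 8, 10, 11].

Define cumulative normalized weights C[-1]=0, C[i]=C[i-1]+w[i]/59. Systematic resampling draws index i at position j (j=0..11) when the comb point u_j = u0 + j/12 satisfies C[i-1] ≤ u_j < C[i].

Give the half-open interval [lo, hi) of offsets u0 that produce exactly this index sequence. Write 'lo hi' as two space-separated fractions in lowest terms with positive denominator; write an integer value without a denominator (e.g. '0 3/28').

37/708 17/236

C = [8/59, 10/59, 17/59, 19/59, 21/59, 27/59, 35/59, 44/59, 49/59, 50/59, 56/59, 1]
j=0 picked index 0: u0 ∈ [0, 8/59)
j=1 picked index 1: u0 ∈ [37/708, 61/708)
j=2 picked index 2: u0 ∈ [1/354, 43/354)
j=3 picked index 3: u0 ∈ [9/236, 17/236)
j=4 picked index 5: u0 ∈ [4/177, 22/177)
j=5 picked index 6: u0 ∈ [29/708, 125/708)
j=6 picked index 6: u0 ∈ [-5/118, 11/118)
j=7 picked index 7: u0 ∈ [7/708, 115/708)
j=8 picked index 7: u0 ∈ [-13/177, 14/177)
j=9 picked index 8: u0 ∈ [-1/236, 19/236)
j=10 picked index 10: u0 ∈ [5/354, 41/354)
j=11 picked index 11: u0 ∈ [23/708, 1/12)
intersection: [37/708, 17/236)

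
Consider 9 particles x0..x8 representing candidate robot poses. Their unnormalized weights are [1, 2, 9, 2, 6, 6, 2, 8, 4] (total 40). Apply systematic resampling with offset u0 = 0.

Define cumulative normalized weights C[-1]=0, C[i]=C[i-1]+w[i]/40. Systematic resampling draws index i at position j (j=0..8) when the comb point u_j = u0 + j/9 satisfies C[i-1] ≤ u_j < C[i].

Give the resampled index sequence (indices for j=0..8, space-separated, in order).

0 2 2 3 4 5 6 7 7

C = [1/40, 3/40, 3/10, 7/20, 1/2, 13/20, 7/10, 9/10, 1]
j=0: u_0=0 ∈ [0, 1/40) → index 0
j=1: u_1=1/9 ∈ [3/40, 3/10) → index 2
j=2: u_2=2/9 ∈ [3/40, 3/10) → index 2
j=3: u_3=1/3 ∈ [3/10, 7/20) → index 3
j=4: u_4=4/9 ∈ [7/20, 1/2) → index 4
j=5: u_5=5/9 ∈ [1/2, 13/20) → index 5
j=6: u_6=2/3 ∈ [13/20, 7/10) → index 6
j=7: u_7=7/9 ∈ [7/10, 9/10) → index 7
j=8: u_8=8/9 ∈ [7/10, 9/10) → index 7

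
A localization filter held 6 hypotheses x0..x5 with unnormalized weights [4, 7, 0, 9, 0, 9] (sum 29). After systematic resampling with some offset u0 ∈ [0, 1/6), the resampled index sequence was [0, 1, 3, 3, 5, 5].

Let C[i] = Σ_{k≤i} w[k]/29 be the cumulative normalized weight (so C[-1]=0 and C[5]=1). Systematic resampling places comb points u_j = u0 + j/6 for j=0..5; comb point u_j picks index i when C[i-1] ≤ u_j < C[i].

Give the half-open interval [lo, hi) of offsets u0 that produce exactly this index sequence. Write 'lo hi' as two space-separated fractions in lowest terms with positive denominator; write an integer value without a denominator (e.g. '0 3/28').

4/87 4/29

C = [4/29, 11/29, 11/29, 20/29, 20/29, 1]
j=0 picked index 0: u0 ∈ [0, 4/29)
j=1 picked index 1: u0 ∈ [-5/174, 37/174)
j=2 picked index 3: u0 ∈ [4/87, 31/87)
j=3 picked index 3: u0 ∈ [-7/58, 11/58)
j=4 picked index 5: u0 ∈ [2/87, 1/3)
j=5 picked index 5: u0 ∈ [-25/174, 1/6)
intersection: [4/87, 4/29)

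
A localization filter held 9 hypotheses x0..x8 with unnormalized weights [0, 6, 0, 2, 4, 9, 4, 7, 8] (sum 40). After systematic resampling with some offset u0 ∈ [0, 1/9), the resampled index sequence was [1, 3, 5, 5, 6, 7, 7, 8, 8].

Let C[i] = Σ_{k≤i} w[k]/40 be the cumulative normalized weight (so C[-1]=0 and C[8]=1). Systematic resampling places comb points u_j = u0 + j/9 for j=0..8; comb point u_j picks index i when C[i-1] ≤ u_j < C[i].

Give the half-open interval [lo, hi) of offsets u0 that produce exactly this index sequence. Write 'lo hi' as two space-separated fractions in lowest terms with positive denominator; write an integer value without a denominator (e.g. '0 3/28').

C = [0, 3/20, 3/20, 1/5, 3/10, 21/40, 5/8, 4/5, 1]
j=0 picked index 1: u0 ∈ [0, 3/20)
j=1 picked index 3: u0 ∈ [7/180, 4/45)
j=2 picked index 5: u0 ∈ [7/90, 109/360)
j=3 picked index 5: u0 ∈ [-1/30, 23/120)
j=4 picked index 6: u0 ∈ [29/360, 13/72)
j=5 picked index 7: u0 ∈ [5/72, 11/45)
j=6 picked index 7: u0 ∈ [-1/24, 2/15)
j=7 picked index 8: u0 ∈ [1/45, 2/9)
j=8 picked index 8: u0 ∈ [-4/45, 1/9)
intersection: [29/360, 4/45)

29/360 4/45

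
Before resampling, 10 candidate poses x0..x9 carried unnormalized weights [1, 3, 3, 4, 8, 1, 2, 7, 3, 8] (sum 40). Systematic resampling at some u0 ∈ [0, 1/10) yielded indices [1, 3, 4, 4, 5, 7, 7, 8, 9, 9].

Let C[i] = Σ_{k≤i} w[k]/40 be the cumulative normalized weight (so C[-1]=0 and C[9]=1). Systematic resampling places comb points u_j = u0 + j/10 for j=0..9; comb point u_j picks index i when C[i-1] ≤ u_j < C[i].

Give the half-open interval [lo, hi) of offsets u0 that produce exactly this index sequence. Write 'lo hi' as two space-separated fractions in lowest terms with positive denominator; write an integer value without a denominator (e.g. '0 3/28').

C = [1/40, 1/10, 7/40, 11/40, 19/40, 1/2, 11/20, 29/40, 4/5, 1]
j=0 picked index 1: u0 ∈ [1/40, 1/10)
j=1 picked index 3: u0 ∈ [3/40, 7/40)
j=2 picked index 4: u0 ∈ [3/40, 11/40)
j=3 picked index 4: u0 ∈ [-1/40, 7/40)
j=4 picked index 5: u0 ∈ [3/40, 1/10)
j=5 picked index 7: u0 ∈ [1/20, 9/40)
j=6 picked index 7: u0 ∈ [-1/20, 1/8)
j=7 picked index 8: u0 ∈ [1/40, 1/10)
j=8 picked index 9: u0 ∈ [0, 1/5)
j=9 picked index 9: u0 ∈ [-1/10, 1/10)
intersection: [3/40, 1/10)

3/40 1/10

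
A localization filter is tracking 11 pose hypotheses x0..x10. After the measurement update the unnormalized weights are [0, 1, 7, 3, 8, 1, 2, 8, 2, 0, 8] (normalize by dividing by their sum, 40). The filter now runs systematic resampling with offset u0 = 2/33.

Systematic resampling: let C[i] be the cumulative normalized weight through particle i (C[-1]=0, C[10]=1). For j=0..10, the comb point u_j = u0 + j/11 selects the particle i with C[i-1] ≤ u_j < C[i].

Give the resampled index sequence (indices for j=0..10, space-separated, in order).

2 2 3 4 4 6 7 7 8 10 10

C = [0, 1/40, 1/5, 11/40, 19/40, 1/2, 11/20, 3/4, 4/5, 4/5, 1]
j=0: u_0=2/33 ∈ [1/40, 1/5) → index 2
j=1: u_1=5/33 ∈ [1/40, 1/5) → index 2
j=2: u_2=8/33 ∈ [1/5, 11/40) → index 3
j=3: u_3=1/3 ∈ [11/40, 19/40) → index 4
j=4: u_4=14/33 ∈ [11/40, 19/40) → index 4
j=5: u_5=17/33 ∈ [1/2, 11/20) → index 6
j=6: u_6=20/33 ∈ [11/20, 3/4) → index 7
j=7: u_7=23/33 ∈ [11/20, 3/4) → index 7
j=8: u_8=26/33 ∈ [3/4, 4/5) → index 8
j=9: u_9=29/33 ∈ [4/5, 1) → index 10
j=10: u_10=32/33 ∈ [4/5, 1) → index 10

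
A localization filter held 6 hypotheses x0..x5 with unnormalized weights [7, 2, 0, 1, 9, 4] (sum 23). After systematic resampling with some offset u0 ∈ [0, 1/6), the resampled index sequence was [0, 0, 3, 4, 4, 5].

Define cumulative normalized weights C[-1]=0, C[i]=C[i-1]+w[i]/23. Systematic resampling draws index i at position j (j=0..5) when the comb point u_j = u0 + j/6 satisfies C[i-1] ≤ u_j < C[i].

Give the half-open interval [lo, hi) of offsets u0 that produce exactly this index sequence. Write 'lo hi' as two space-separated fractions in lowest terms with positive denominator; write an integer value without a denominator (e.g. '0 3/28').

C = [7/23, 9/23, 9/23, 10/23, 19/23, 1]
j=0 picked index 0: u0 ∈ [0, 7/23)
j=1 picked index 0: u0 ∈ [-1/6, 19/138)
j=2 picked index 3: u0 ∈ [4/69, 7/69)
j=3 picked index 4: u0 ∈ [-3/46, 15/46)
j=4 picked index 4: u0 ∈ [-16/69, 11/69)
j=5 picked index 5: u0 ∈ [-1/138, 1/6)
intersection: [4/69, 7/69)

4/69 7/69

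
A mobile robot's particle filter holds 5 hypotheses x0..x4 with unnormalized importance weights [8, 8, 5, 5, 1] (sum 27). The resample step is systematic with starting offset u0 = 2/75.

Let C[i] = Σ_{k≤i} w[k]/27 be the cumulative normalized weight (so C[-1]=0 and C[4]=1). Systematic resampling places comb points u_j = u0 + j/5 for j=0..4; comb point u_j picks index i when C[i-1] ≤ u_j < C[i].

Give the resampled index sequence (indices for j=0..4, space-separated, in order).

0 0 1 2 3

C = [8/27, 16/27, 7/9, 26/27, 1]
j=0: u_0=2/75 ∈ [0, 8/27) → index 0
j=1: u_1=17/75 ∈ [0, 8/27) → index 0
j=2: u_2=32/75 ∈ [8/27, 16/27) → index 1
j=3: u_3=47/75 ∈ [16/27, 7/9) → index 2
j=4: u_4=62/75 ∈ [7/9, 26/27) → index 3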